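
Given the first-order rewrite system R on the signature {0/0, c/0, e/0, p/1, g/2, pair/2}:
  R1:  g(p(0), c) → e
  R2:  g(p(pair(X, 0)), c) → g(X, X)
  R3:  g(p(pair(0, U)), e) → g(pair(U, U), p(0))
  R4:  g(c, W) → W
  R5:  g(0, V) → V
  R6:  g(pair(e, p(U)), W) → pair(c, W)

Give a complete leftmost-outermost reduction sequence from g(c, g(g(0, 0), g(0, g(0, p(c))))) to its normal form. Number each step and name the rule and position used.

1. g(c, g(g(0, 0), g(0, g(0, p(c)))))  →  g(g(0, 0), g(0, g(0, p(c))))   [R4 at ε]
2. g(g(0, 0), g(0, g(0, p(c))))  →  g(0, g(0, g(0, p(c))))   [R5 at 1]
3. g(0, g(0, g(0, p(c))))  →  g(0, g(0, p(c)))   [R5 at ε]
4. g(0, g(0, p(c)))  →  g(0, p(c))   [R5 at ε]
5. g(0, p(c))  →  p(c)   [R5 at ε]

p(c)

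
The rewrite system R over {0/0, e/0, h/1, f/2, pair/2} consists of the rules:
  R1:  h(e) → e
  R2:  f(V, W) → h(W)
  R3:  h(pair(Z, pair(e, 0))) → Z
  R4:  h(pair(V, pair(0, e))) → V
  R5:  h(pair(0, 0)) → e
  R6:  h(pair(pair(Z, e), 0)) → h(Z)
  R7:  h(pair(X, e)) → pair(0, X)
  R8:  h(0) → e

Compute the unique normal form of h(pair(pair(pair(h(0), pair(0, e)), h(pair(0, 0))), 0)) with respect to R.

e

1. h(pair(pair(pair(h(0), pair(0, e)), h(pair(0, 0))), 0))  →  h(pair(pair(pair(e, pair(0, e)), h(pair(0, 0))), 0))   [R8 at 1.1.1.1]
2. h(pair(pair(pair(e, pair(0, e)), h(pair(0, 0))), 0))  →  h(pair(pair(pair(e, pair(0, e)), e), 0))   [R5 at 1.1.2]
3. h(pair(pair(pair(e, pair(0, e)), e), 0))  →  h(pair(e, pair(0, e)))   [R6 at ε]
4. h(pair(e, pair(0, e)))  →  e   [R4 at ε]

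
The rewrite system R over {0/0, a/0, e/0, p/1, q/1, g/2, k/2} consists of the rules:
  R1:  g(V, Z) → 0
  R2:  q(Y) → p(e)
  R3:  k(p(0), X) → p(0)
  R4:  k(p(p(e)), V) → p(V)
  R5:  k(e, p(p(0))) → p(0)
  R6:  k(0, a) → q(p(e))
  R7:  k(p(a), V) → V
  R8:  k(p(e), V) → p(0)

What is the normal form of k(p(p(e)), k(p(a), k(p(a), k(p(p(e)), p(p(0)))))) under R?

1. k(p(p(e)), k(p(a), k(p(a), k(p(p(e)), p(p(0))))))  →  p(k(p(a), k(p(a), k(p(p(e)), p(p(0))))))   [R4 at ε]
2. p(k(p(a), k(p(a), k(p(p(e)), p(p(0))))))  →  p(k(p(a), k(p(p(e)), p(p(0)))))   [R7 at 1]
3. p(k(p(a), k(p(p(e)), p(p(0)))))  →  p(k(p(p(e)), p(p(0))))   [R7 at 1]
4. p(k(p(p(e)), p(p(0))))  →  p(p(p(p(0))))   [R4 at 1]

p(p(p(p(0))))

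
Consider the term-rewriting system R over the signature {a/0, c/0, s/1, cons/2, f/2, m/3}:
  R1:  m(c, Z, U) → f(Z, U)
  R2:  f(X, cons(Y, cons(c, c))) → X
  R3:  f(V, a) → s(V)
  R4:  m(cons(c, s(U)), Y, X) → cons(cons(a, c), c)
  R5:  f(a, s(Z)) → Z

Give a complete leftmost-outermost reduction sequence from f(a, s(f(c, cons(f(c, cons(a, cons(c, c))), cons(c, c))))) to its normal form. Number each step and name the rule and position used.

1. f(a, s(f(c, cons(f(c, cons(a, cons(c, c))), cons(c, c)))))  →  f(c, cons(f(c, cons(a, cons(c, c))), cons(c, c)))   [R5 at ε]
2. f(c, cons(f(c, cons(a, cons(c, c))), cons(c, c)))  →  c   [R2 at ε]

c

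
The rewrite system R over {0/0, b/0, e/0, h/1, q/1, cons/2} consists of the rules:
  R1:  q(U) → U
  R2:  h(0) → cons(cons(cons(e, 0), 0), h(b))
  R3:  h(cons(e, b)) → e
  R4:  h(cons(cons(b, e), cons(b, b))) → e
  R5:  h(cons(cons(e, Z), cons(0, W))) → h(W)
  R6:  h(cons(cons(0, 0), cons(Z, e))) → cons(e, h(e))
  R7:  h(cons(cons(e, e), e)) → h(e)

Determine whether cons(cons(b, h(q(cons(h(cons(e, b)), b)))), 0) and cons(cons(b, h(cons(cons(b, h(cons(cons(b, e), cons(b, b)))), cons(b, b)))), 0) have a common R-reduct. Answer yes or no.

yes — NF(t₁) = cons(cons(b, e), 0), NF(t₂) = cons(cons(b, e), 0)

Reduce t₁ = cons(cons(b, h(q(cons(h(cons(e, b)), b)))), 0):
1. cons(cons(b, h(q(cons(h(cons(e, b)), b)))), 0)  →  cons(cons(b, h(cons(h(cons(e, b)), b))), 0)   [R1 at 1.2.1]
2. cons(cons(b, h(cons(h(cons(e, b)), b))), 0)  →  cons(cons(b, h(cons(e, b))), 0)   [R3 at 1.2.1.1]
3. cons(cons(b, h(cons(e, b))), 0)  →  cons(cons(b, e), 0)   [R3 at 1.2]

Reduce t₂ = cons(cons(b, h(cons(cons(b, h(cons(cons(b, e), cons(b, b)))), cons(b, b)))), 0):
1. cons(cons(b, h(cons(cons(b, h(cons(cons(b, e), cons(b, b)))), cons(b, b)))), 0)  →  cons(cons(b, h(cons(cons(b, e), cons(b, b)))), 0)   [R4 at 1.2.1.1.2]
2. cons(cons(b, h(cons(cons(b, e), cons(b, b)))), 0)  →  cons(cons(b, e), 0)   [R4 at 1.2]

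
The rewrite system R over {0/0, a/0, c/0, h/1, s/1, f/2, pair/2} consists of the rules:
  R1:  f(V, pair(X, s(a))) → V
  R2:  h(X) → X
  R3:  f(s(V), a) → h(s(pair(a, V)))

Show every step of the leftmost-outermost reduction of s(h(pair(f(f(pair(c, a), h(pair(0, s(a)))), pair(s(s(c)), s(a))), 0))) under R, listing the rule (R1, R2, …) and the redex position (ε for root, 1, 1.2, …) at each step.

s(pair(pair(c, a), 0))

1. s(h(pair(f(f(pair(c, a), h(pair(0, s(a)))), pair(s(s(c)), s(a))), 0)))  →  s(pair(f(f(pair(c, a), h(pair(0, s(a)))), pair(s(s(c)), s(a))), 0))   [R2 at 1]
2. s(pair(f(f(pair(c, a), h(pair(0, s(a)))), pair(s(s(c)), s(a))), 0))  →  s(pair(f(pair(c, a), h(pair(0, s(a)))), 0))   [R1 at 1.1]
3. s(pair(f(pair(c, a), h(pair(0, s(a)))), 0))  →  s(pair(f(pair(c, a), pair(0, s(a))), 0))   [R2 at 1.1.2]
4. s(pair(f(pair(c, a), pair(0, s(a))), 0))  →  s(pair(pair(c, a), 0))   [R1 at 1.1]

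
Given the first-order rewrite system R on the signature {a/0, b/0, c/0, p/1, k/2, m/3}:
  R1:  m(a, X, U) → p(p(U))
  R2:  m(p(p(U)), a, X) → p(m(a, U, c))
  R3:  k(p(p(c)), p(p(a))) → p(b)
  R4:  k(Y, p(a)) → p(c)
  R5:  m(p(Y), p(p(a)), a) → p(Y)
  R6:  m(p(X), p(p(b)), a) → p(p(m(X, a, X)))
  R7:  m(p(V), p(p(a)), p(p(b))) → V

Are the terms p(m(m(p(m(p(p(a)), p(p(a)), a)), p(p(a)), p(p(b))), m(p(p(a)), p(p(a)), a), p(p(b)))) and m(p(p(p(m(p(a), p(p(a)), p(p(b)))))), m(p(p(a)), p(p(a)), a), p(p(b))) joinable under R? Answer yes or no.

yes — NF(t₁) = p(p(a)), NF(t₂) = p(p(a))

Reduce t₁ = p(m(m(p(m(p(p(a)), p(p(a)), a)), p(p(a)), p(p(b))), m(p(p(a)), p(p(a)), a), p(p(b)))):
1. p(m(m(p(m(p(p(a)), p(p(a)), a)), p(p(a)), p(p(b))), m(p(p(a)), p(p(a)), a), p(p(b))))  →  p(m(m(p(p(a)), p(p(a)), a), m(p(p(a)), p(p(a)), a), p(p(b))))   [R7 at 1.1]
2. p(m(m(p(p(a)), p(p(a)), a), m(p(p(a)), p(p(a)), a), p(p(b))))  →  p(m(p(p(a)), m(p(p(a)), p(p(a)), a), p(p(b))))   [R5 at 1.1]
3. p(m(p(p(a)), m(p(p(a)), p(p(a)), a), p(p(b))))  →  p(m(p(p(a)), p(p(a)), p(p(b))))   [R5 at 1.2]
4. p(m(p(p(a)), p(p(a)), p(p(b))))  →  p(p(a))   [R7 at 1]

Reduce t₂ = m(p(p(p(m(p(a), p(p(a)), p(p(b)))))), m(p(p(a)), p(p(a)), a), p(p(b))):
1. m(p(p(p(m(p(a), p(p(a)), p(p(b)))))), m(p(p(a)), p(p(a)), a), p(p(b)))  →  m(p(p(p(a))), m(p(p(a)), p(p(a)), a), p(p(b)))   [R7 at 1.1.1.1]
2. m(p(p(p(a))), m(p(p(a)), p(p(a)), a), p(p(b)))  →  m(p(p(p(a))), p(p(a)), p(p(b)))   [R5 at 2]
3. m(p(p(p(a))), p(p(a)), p(p(b)))  →  p(p(a))   [R7 at ε]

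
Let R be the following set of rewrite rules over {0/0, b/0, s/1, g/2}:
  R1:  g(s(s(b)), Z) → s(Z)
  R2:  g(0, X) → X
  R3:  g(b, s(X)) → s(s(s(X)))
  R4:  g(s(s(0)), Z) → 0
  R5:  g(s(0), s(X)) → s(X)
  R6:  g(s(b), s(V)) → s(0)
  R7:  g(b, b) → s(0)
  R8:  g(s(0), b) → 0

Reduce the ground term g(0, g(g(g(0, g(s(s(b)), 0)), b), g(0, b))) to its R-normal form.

b

1. g(0, g(g(g(0, g(s(s(b)), 0)), b), g(0, b)))  →  g(g(g(0, g(s(s(b)), 0)), b), g(0, b))   [R2 at ε]
2. g(g(g(0, g(s(s(b)), 0)), b), g(0, b))  →  g(g(g(s(s(b)), 0), b), g(0, b))   [R2 at 1.1]
3. g(g(g(s(s(b)), 0), b), g(0, b))  →  g(g(s(0), b), g(0, b))   [R1 at 1.1]
4. g(g(s(0), b), g(0, b))  →  g(0, g(0, b))   [R8 at 1]
5. g(0, g(0, b))  →  g(0, b)   [R2 at ε]
6. g(0, b)  →  b   [R2 at ε]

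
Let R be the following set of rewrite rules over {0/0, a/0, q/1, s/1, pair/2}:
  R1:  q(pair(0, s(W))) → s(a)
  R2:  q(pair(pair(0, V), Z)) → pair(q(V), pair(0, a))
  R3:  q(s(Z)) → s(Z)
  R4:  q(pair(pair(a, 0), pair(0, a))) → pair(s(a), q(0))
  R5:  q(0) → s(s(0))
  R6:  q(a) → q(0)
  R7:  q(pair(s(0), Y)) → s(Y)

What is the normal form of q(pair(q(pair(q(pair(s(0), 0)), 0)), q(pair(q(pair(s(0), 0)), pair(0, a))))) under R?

s(s(pair(0, a)))

1. q(pair(q(pair(q(pair(s(0), 0)), 0)), q(pair(q(pair(s(0), 0)), pair(0, a)))))  →  q(pair(q(pair(s(0), 0)), q(pair(q(pair(s(0), 0)), pair(0, a)))))   [R7 at 1.1.1.1]
2. q(pair(q(pair(s(0), 0)), q(pair(q(pair(s(0), 0)), pair(0, a)))))  →  q(pair(s(0), q(pair(q(pair(s(0), 0)), pair(0, a)))))   [R7 at 1.1]
3. q(pair(s(0), q(pair(q(pair(s(0), 0)), pair(0, a)))))  →  s(q(pair(q(pair(s(0), 0)), pair(0, a))))   [R7 at ε]
4. s(q(pair(q(pair(s(0), 0)), pair(0, a))))  →  s(q(pair(s(0), pair(0, a))))   [R7 at 1.1.1]
5. s(q(pair(s(0), pair(0, a))))  →  s(s(pair(0, a)))   [R7 at 1]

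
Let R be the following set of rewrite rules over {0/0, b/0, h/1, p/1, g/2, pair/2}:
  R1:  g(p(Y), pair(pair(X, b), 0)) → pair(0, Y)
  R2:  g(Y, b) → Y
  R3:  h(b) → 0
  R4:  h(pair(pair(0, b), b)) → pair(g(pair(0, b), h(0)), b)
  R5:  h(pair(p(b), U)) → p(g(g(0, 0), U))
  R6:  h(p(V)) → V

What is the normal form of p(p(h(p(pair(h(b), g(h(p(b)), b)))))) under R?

1. p(p(h(p(pair(h(b), g(h(p(b)), b))))))  →  p(p(pair(h(b), g(h(p(b)), b))))   [R6 at 1.1]
2. p(p(pair(h(b), g(h(p(b)), b))))  →  p(p(pair(0, g(h(p(b)), b))))   [R3 at 1.1.1]
3. p(p(pair(0, g(h(p(b)), b))))  →  p(p(pair(0, h(p(b)))))   [R2 at 1.1.2]
4. p(p(pair(0, h(p(b)))))  →  p(p(pair(0, b)))   [R6 at 1.1.2]

p(p(pair(0, b)))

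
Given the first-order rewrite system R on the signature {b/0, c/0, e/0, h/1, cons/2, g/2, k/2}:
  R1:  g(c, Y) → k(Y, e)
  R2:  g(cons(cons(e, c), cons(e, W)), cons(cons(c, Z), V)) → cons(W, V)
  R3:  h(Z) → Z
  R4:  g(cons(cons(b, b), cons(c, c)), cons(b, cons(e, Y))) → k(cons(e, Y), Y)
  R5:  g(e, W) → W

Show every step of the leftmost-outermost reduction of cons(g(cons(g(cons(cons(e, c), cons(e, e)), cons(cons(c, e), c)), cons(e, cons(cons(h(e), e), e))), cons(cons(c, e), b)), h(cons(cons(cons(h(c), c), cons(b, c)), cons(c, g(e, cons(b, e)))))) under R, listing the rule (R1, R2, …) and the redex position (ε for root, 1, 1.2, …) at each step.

cons(cons(cons(cons(e, e), e), b), cons(cons(cons(c, c), cons(b, c)), cons(c, cons(b, e))))

1. cons(g(cons(g(cons(cons(e, c), cons(e, e)), cons(cons(c, e), c)), cons(e, cons(cons(h(e), e), e))), cons(cons(c, e), b)), h(cons(cons(cons(h(c), c), cons(b, c)), cons(c, g(e, cons(b, e))))))  →  cons(g(cons(cons(e, c), cons(e, cons(cons(h(e), e), e))), cons(cons(c, e), b)), h(cons(cons(cons(h(c), c), cons(b, c)), cons(c, g(e, cons(b, e))))))   [R2 at 1.1.1]
2. cons(g(cons(cons(e, c), cons(e, cons(cons(h(e), e), e))), cons(cons(c, e), b)), h(cons(cons(cons(h(c), c), cons(b, c)), cons(c, g(e, cons(b, e))))))  →  cons(cons(cons(cons(h(e), e), e), b), h(cons(cons(cons(h(c), c), cons(b, c)), cons(c, g(e, cons(b, e))))))   [R2 at 1]
3. cons(cons(cons(cons(h(e), e), e), b), h(cons(cons(cons(h(c), c), cons(b, c)), cons(c, g(e, cons(b, e))))))  →  cons(cons(cons(cons(e, e), e), b), h(cons(cons(cons(h(c), c), cons(b, c)), cons(c, g(e, cons(b, e))))))   [R3 at 1.1.1.1]
4. cons(cons(cons(cons(e, e), e), b), h(cons(cons(cons(h(c), c), cons(b, c)), cons(c, g(e, cons(b, e))))))  →  cons(cons(cons(cons(e, e), e), b), cons(cons(cons(h(c), c), cons(b, c)), cons(c, g(e, cons(b, e)))))   [R3 at 2]
5. cons(cons(cons(cons(e, e), e), b), cons(cons(cons(h(c), c), cons(b, c)), cons(c, g(e, cons(b, e)))))  →  cons(cons(cons(cons(e, e), e), b), cons(cons(cons(c, c), cons(b, c)), cons(c, g(e, cons(b, e)))))   [R3 at 2.1.1.1]
6. cons(cons(cons(cons(e, e), e), b), cons(cons(cons(c, c), cons(b, c)), cons(c, g(e, cons(b, e)))))  →  cons(cons(cons(cons(e, e), e), b), cons(cons(cons(c, c), cons(b, c)), cons(c, cons(b, e))))   [R5 at 2.2.2]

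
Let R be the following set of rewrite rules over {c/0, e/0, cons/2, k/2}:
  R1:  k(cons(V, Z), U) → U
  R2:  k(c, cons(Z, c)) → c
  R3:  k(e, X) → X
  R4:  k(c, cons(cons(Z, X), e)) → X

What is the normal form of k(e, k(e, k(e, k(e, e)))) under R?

e

1. k(e, k(e, k(e, k(e, e))))  →  k(e, k(e, k(e, e)))   [R3 at ε]
2. k(e, k(e, k(e, e)))  →  k(e, k(e, e))   [R3 at ε]
3. k(e, k(e, e))  →  k(e, e)   [R3 at ε]
4. k(e, e)  →  e   [R3 at ε]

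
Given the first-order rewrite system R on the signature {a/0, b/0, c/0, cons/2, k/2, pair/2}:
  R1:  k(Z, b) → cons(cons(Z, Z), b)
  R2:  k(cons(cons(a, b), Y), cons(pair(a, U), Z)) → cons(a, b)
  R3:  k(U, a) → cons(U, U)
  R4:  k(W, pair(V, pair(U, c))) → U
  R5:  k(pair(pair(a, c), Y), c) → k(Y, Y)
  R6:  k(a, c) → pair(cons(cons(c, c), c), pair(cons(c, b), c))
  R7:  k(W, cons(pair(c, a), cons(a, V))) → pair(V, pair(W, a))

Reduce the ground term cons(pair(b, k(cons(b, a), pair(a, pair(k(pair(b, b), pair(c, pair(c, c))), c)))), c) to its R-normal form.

cons(pair(b, c), c)

1. cons(pair(b, k(cons(b, a), pair(a, pair(k(pair(b, b), pair(c, pair(c, c))), c)))), c)  →  cons(pair(b, k(pair(b, b), pair(c, pair(c, c)))), c)   [R4 at 1.2]
2. cons(pair(b, k(pair(b, b), pair(c, pair(c, c)))), c)  →  cons(pair(b, c), c)   [R4 at 1.2]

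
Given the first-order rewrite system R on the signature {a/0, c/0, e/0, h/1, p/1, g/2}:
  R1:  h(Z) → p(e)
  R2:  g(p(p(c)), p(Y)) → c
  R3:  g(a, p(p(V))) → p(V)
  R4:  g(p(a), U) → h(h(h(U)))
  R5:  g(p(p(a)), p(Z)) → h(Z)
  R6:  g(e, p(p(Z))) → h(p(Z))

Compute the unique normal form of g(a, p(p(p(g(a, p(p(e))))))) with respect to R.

1. g(a, p(p(p(g(a, p(p(e)))))))  →  p(p(g(a, p(p(e)))))   [R3 at ε]
2. p(p(g(a, p(p(e)))))  →  p(p(p(e)))   [R3 at 1.1]

p(p(p(e)))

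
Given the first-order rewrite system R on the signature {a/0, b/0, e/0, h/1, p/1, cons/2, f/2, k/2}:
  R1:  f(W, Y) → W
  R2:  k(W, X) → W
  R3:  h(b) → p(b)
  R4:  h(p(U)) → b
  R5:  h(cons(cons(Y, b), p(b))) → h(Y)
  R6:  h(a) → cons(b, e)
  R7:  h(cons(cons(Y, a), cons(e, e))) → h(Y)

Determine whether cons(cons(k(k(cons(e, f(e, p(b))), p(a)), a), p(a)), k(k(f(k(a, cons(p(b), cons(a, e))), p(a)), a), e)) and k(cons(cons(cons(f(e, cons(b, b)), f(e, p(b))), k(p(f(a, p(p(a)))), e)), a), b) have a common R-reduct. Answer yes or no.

Reduce t₁ = cons(cons(k(k(cons(e, f(e, p(b))), p(a)), a), p(a)), k(k(f(k(a, cons(p(b), cons(a, e))), p(a)), a), e)):
1. cons(cons(k(k(cons(e, f(e, p(b))), p(a)), a), p(a)), k(k(f(k(a, cons(p(b), cons(a, e))), p(a)), a), e))  →  cons(cons(k(cons(e, f(e, p(b))), p(a)), p(a)), k(k(f(k(a, cons(p(b), cons(a, e))), p(a)), a), e))   [R2 at 1.1]
2. cons(cons(k(cons(e, f(e, p(b))), p(a)), p(a)), k(k(f(k(a, cons(p(b), cons(a, e))), p(a)), a), e))  →  cons(cons(cons(e, f(e, p(b))), p(a)), k(k(f(k(a, cons(p(b), cons(a, e))), p(a)), a), e))   [R2 at 1.1]
3. cons(cons(cons(e, f(e, p(b))), p(a)), k(k(f(k(a, cons(p(b), cons(a, e))), p(a)), a), e))  →  cons(cons(cons(e, e), p(a)), k(k(f(k(a, cons(p(b), cons(a, e))), p(a)), a), e))   [R1 at 1.1.2]
4. cons(cons(cons(e, e), p(a)), k(k(f(k(a, cons(p(b), cons(a, e))), p(a)), a), e))  →  cons(cons(cons(e, e), p(a)), k(f(k(a, cons(p(b), cons(a, e))), p(a)), a))   [R2 at 2]
5. cons(cons(cons(e, e), p(a)), k(f(k(a, cons(p(b), cons(a, e))), p(a)), a))  →  cons(cons(cons(e, e), p(a)), f(k(a, cons(p(b), cons(a, e))), p(a)))   [R2 at 2]
6. cons(cons(cons(e, e), p(a)), f(k(a, cons(p(b), cons(a, e))), p(a)))  →  cons(cons(cons(e, e), p(a)), k(a, cons(p(b), cons(a, e))))   [R1 at 2]
7. cons(cons(cons(e, e), p(a)), k(a, cons(p(b), cons(a, e))))  →  cons(cons(cons(e, e), p(a)), a)   [R2 at 2]

Reduce t₂ = k(cons(cons(cons(f(e, cons(b, b)), f(e, p(b))), k(p(f(a, p(p(a)))), e)), a), b):
1. k(cons(cons(cons(f(e, cons(b, b)), f(e, p(b))), k(p(f(a, p(p(a)))), e)), a), b)  →  cons(cons(cons(f(e, cons(b, b)), f(e, p(b))), k(p(f(a, p(p(a)))), e)), a)   [R2 at ε]
2. cons(cons(cons(f(e, cons(b, b)), f(e, p(b))), k(p(f(a, p(p(a)))), e)), a)  →  cons(cons(cons(e, f(e, p(b))), k(p(f(a, p(p(a)))), e)), a)   [R1 at 1.1.1]
3. cons(cons(cons(e, f(e, p(b))), k(p(f(a, p(p(a)))), e)), a)  →  cons(cons(cons(e, e), k(p(f(a, p(p(a)))), e)), a)   [R1 at 1.1.2]
4. cons(cons(cons(e, e), k(p(f(a, p(p(a)))), e)), a)  →  cons(cons(cons(e, e), p(f(a, p(p(a))))), a)   [R2 at 1.2]
5. cons(cons(cons(e, e), p(f(a, p(p(a))))), a)  →  cons(cons(cons(e, e), p(a)), a)   [R1 at 1.2.1]

yes — NF(t₁) = cons(cons(cons(e, e), p(a)), a), NF(t₂) = cons(cons(cons(e, e), p(a)), a)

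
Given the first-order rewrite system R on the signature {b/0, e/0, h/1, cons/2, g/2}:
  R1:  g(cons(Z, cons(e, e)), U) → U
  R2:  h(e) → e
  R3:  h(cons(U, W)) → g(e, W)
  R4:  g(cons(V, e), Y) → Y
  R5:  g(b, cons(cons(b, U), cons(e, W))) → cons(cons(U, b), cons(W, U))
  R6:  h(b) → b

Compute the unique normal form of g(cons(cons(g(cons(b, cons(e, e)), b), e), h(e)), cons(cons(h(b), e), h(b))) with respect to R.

cons(cons(b, e), b)

1. g(cons(cons(g(cons(b, cons(e, e)), b), e), h(e)), cons(cons(h(b), e), h(b)))  →  g(cons(cons(b, e), h(e)), cons(cons(h(b), e), h(b)))   [R1 at 1.1.1]
2. g(cons(cons(b, e), h(e)), cons(cons(h(b), e), h(b)))  →  g(cons(cons(b, e), e), cons(cons(h(b), e), h(b)))   [R2 at 1.2]
3. g(cons(cons(b, e), e), cons(cons(h(b), e), h(b)))  →  cons(cons(h(b), e), h(b))   [R4 at ε]
4. cons(cons(h(b), e), h(b))  →  cons(cons(b, e), h(b))   [R6 at 1.1]
5. cons(cons(b, e), h(b))  →  cons(cons(b, e), b)   [R6 at 2]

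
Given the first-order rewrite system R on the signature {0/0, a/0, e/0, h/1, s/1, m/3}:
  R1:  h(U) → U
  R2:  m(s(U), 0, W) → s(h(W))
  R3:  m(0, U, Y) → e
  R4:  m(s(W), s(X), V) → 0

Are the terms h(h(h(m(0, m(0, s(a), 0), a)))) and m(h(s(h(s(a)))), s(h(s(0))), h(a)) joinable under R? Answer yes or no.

no — NF(t₁) = e, NF(t₂) = 0

Reduce t₁ = h(h(h(m(0, m(0, s(a), 0), a)))):
1. h(h(h(m(0, m(0, s(a), 0), a))))  →  h(h(m(0, m(0, s(a), 0), a)))   [R1 at ε]
2. h(h(m(0, m(0, s(a), 0), a)))  →  h(m(0, m(0, s(a), 0), a))   [R1 at ε]
3. h(m(0, m(0, s(a), 0), a))  →  m(0, m(0, s(a), 0), a)   [R1 at ε]
4. m(0, m(0, s(a), 0), a)  →  e   [R3 at ε]

Reduce t₂ = m(h(s(h(s(a)))), s(h(s(0))), h(a)):
1. m(h(s(h(s(a)))), s(h(s(0))), h(a))  →  m(s(h(s(a))), s(h(s(0))), h(a))   [R1 at 1]
2. m(s(h(s(a))), s(h(s(0))), h(a))  →  0   [R4 at ε]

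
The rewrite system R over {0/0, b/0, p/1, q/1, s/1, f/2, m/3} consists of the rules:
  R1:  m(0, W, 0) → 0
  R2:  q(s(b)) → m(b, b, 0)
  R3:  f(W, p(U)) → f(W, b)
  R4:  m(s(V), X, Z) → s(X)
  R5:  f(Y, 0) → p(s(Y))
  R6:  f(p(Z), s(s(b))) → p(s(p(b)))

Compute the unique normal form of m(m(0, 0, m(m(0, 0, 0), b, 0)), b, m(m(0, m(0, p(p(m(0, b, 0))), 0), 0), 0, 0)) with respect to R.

1. m(m(0, 0, m(m(0, 0, 0), b, 0)), b, m(m(0, m(0, p(p(m(0, b, 0))), 0), 0), 0, 0))  →  m(m(0, 0, m(0, b, 0)), b, m(m(0, m(0, p(p(m(0, b, 0))), 0), 0), 0, 0))   [R1 at 1.3.1]
2. m(m(0, 0, m(0, b, 0)), b, m(m(0, m(0, p(p(m(0, b, 0))), 0), 0), 0, 0))  →  m(m(0, 0, 0), b, m(m(0, m(0, p(p(m(0, b, 0))), 0), 0), 0, 0))   [R1 at 1.3]
3. m(m(0, 0, 0), b, m(m(0, m(0, p(p(m(0, b, 0))), 0), 0), 0, 0))  →  m(0, b, m(m(0, m(0, p(p(m(0, b, 0))), 0), 0), 0, 0))   [R1 at 1]
4. m(0, b, m(m(0, m(0, p(p(m(0, b, 0))), 0), 0), 0, 0))  →  m(0, b, m(0, 0, 0))   [R1 at 3.1]
5. m(0, b, m(0, 0, 0))  →  m(0, b, 0)   [R1 at 3]
6. m(0, b, 0)  →  0   [R1 at ε]

0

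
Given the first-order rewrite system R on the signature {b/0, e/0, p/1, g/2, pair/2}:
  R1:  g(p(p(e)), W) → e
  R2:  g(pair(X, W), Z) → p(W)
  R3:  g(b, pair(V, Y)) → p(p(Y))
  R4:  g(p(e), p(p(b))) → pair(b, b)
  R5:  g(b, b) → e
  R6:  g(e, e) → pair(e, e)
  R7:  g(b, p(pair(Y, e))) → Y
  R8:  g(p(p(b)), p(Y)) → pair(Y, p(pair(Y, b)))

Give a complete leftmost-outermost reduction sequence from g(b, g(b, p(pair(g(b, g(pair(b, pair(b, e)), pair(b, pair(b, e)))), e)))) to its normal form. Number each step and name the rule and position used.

e

1. g(b, g(b, p(pair(g(b, g(pair(b, pair(b, e)), pair(b, pair(b, e)))), e))))  →  g(b, g(b, g(pair(b, pair(b, e)), pair(b, pair(b, e)))))   [R7 at 2]
2. g(b, g(b, g(pair(b, pair(b, e)), pair(b, pair(b, e)))))  →  g(b, g(b, p(pair(b, e))))   [R2 at 2.2]
3. g(b, g(b, p(pair(b, e))))  →  g(b, b)   [R7 at 2]
4. g(b, b)  →  e   [R5 at ε]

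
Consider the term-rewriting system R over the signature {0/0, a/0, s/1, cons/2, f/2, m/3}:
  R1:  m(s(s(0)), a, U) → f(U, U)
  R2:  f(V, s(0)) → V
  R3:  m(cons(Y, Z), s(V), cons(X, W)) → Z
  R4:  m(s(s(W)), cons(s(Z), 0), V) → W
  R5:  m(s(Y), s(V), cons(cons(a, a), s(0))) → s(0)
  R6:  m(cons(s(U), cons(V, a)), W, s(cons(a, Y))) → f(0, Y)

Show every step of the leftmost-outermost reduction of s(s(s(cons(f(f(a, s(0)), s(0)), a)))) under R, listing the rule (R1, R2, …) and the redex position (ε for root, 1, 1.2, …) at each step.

1. s(s(s(cons(f(f(a, s(0)), s(0)), a))))  →  s(s(s(cons(f(a, s(0)), a))))   [R2 at 1.1.1.1]
2. s(s(s(cons(f(a, s(0)), a))))  →  s(s(s(cons(a, a))))   [R2 at 1.1.1.1]

s(s(s(cons(a, a))))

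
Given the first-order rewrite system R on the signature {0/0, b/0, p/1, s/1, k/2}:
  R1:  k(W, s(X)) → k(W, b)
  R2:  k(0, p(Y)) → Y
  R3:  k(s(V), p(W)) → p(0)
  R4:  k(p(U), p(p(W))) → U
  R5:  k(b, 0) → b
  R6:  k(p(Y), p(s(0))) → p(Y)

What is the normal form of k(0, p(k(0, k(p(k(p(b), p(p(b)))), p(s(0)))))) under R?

b

1. k(0, p(k(0, k(p(k(p(b), p(p(b)))), p(s(0))))))  →  k(0, k(p(k(p(b), p(p(b)))), p(s(0))))   [R2 at ε]
2. k(0, k(p(k(p(b), p(p(b)))), p(s(0))))  →  k(0, p(k(p(b), p(p(b)))))   [R6 at 2]
3. k(0, p(k(p(b), p(p(b)))))  →  k(p(b), p(p(b)))   [R2 at ε]
4. k(p(b), p(p(b)))  →  b   [R4 at ε]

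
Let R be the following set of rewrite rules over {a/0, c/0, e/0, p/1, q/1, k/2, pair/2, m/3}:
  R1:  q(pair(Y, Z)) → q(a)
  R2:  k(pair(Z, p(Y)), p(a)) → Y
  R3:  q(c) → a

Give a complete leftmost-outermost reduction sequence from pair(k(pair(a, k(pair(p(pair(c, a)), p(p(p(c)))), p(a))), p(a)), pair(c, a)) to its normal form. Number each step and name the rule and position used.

pair(p(c), pair(c, a))

1. pair(k(pair(a, k(pair(p(pair(c, a)), p(p(p(c)))), p(a))), p(a)), pair(c, a))  →  pair(k(pair(a, p(p(c))), p(a)), pair(c, a))   [R2 at 1.1.2]
2. pair(k(pair(a, p(p(c))), p(a)), pair(c, a))  →  pair(p(c), pair(c, a))   [R2 at 1]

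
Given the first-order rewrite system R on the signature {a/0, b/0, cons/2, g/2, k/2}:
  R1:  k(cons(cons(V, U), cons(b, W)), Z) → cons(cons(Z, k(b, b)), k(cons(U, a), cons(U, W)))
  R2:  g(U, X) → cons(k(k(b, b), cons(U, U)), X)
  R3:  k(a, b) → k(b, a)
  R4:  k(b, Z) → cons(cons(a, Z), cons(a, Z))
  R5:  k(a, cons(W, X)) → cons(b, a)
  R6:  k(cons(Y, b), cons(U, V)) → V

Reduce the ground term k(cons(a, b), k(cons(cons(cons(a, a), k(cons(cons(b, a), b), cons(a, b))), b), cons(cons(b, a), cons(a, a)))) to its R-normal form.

1. k(cons(a, b), k(cons(cons(cons(a, a), k(cons(cons(b, a), b), cons(a, b))), b), cons(cons(b, a), cons(a, a))))  →  k(cons(a, b), cons(a, a))   [R6 at 2]
2. k(cons(a, b), cons(a, a))  →  a   [R6 at ε]

a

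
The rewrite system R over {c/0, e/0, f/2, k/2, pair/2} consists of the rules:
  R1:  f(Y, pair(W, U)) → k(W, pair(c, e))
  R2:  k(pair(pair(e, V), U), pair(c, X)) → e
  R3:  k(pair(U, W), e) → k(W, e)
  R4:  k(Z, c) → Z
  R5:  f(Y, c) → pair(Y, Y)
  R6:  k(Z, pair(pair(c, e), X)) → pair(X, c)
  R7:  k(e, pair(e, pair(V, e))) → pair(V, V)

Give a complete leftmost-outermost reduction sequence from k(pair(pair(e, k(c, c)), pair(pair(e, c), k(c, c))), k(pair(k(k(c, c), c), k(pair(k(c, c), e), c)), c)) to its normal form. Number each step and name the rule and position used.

e

1. k(pair(pair(e, k(c, c)), pair(pair(e, c), k(c, c))), k(pair(k(k(c, c), c), k(pair(k(c, c), e), c)), c))  →  k(pair(pair(e, c), pair(pair(e, c), k(c, c))), k(pair(k(k(c, c), c), k(pair(k(c, c), e), c)), c))   [R4 at 1.1.2]
2. k(pair(pair(e, c), pair(pair(e, c), k(c, c))), k(pair(k(k(c, c), c), k(pair(k(c, c), e), c)), c))  →  k(pair(pair(e, c), pair(pair(e, c), c)), k(pair(k(k(c, c), c), k(pair(k(c, c), e), c)), c))   [R4 at 1.2.2]
3. k(pair(pair(e, c), pair(pair(e, c), c)), k(pair(k(k(c, c), c), k(pair(k(c, c), e), c)), c))  →  k(pair(pair(e, c), pair(pair(e, c), c)), pair(k(k(c, c), c), k(pair(k(c, c), e), c)))   [R4 at 2]
4. k(pair(pair(e, c), pair(pair(e, c), c)), pair(k(k(c, c), c), k(pair(k(c, c), e), c)))  →  k(pair(pair(e, c), pair(pair(e, c), c)), pair(k(c, c), k(pair(k(c, c), e), c)))   [R4 at 2.1]
5. k(pair(pair(e, c), pair(pair(e, c), c)), pair(k(c, c), k(pair(k(c, c), e), c)))  →  k(pair(pair(e, c), pair(pair(e, c), c)), pair(c, k(pair(k(c, c), e), c)))   [R4 at 2.1]
6. k(pair(pair(e, c), pair(pair(e, c), c)), pair(c, k(pair(k(c, c), e), c)))  →  e   [R2 at ε]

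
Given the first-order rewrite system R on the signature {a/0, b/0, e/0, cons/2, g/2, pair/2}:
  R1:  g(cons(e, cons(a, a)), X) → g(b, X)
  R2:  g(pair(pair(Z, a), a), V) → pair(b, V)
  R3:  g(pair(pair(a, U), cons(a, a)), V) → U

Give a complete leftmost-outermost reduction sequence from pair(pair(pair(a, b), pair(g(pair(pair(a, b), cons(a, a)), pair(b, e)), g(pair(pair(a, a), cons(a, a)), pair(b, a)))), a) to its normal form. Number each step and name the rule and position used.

1. pair(pair(pair(a, b), pair(g(pair(pair(a, b), cons(a, a)), pair(b, e)), g(pair(pair(a, a), cons(a, a)), pair(b, a)))), a)  →  pair(pair(pair(a, b), pair(b, g(pair(pair(a, a), cons(a, a)), pair(b, a)))), a)   [R3 at 1.2.1]
2. pair(pair(pair(a, b), pair(b, g(pair(pair(a, a), cons(a, a)), pair(b, a)))), a)  →  pair(pair(pair(a, b), pair(b, a)), a)   [R3 at 1.2.2]

pair(pair(pair(a, b), pair(b, a)), a)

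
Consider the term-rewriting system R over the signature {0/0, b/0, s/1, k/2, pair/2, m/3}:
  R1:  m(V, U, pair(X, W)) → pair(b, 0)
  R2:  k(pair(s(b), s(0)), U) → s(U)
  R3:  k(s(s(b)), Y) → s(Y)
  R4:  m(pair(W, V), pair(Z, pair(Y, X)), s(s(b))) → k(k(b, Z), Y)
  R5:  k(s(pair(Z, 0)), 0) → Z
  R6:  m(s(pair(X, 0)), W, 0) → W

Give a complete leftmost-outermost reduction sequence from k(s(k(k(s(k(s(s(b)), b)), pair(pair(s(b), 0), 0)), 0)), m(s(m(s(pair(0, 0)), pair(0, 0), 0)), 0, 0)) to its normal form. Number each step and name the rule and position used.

s(b)

1. k(s(k(k(s(k(s(s(b)), b)), pair(pair(s(b), 0), 0)), 0)), m(s(m(s(pair(0, 0)), pair(0, 0), 0)), 0, 0))  →  k(s(k(k(s(s(b)), pair(pair(s(b), 0), 0)), 0)), m(s(m(s(pair(0, 0)), pair(0, 0), 0)), 0, 0))   [R3 at 1.1.1.1.1]
2. k(s(k(k(s(s(b)), pair(pair(s(b), 0), 0)), 0)), m(s(m(s(pair(0, 0)), pair(0, 0), 0)), 0, 0))  →  k(s(k(s(pair(pair(s(b), 0), 0)), 0)), m(s(m(s(pair(0, 0)), pair(0, 0), 0)), 0, 0))   [R3 at 1.1.1]
3. k(s(k(s(pair(pair(s(b), 0), 0)), 0)), m(s(m(s(pair(0, 0)), pair(0, 0), 0)), 0, 0))  →  k(s(pair(s(b), 0)), m(s(m(s(pair(0, 0)), pair(0, 0), 0)), 0, 0))   [R5 at 1.1]
4. k(s(pair(s(b), 0)), m(s(m(s(pair(0, 0)), pair(0, 0), 0)), 0, 0))  →  k(s(pair(s(b), 0)), m(s(pair(0, 0)), 0, 0))   [R6 at 2.1.1]
5. k(s(pair(s(b), 0)), m(s(pair(0, 0)), 0, 0))  →  k(s(pair(s(b), 0)), 0)   [R6 at 2]
6. k(s(pair(s(b), 0)), 0)  →  s(b)   [R5 at ε]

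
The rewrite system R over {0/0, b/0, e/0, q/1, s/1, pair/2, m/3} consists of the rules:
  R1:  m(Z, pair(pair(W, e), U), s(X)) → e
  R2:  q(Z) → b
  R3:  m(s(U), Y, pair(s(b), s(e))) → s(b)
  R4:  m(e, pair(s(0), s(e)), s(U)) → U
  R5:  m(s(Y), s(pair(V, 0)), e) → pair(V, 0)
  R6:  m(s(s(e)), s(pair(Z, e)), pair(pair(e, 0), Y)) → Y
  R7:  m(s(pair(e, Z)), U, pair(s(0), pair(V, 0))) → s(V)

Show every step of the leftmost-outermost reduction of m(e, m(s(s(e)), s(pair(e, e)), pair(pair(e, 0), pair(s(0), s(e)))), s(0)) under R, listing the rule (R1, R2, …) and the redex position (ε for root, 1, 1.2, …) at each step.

1. m(e, m(s(s(e)), s(pair(e, e)), pair(pair(e, 0), pair(s(0), s(e)))), s(0))  →  m(e, pair(s(0), s(e)), s(0))   [R6 at 2]
2. m(e, pair(s(0), s(e)), s(0))  →  0   [R4 at ε]

0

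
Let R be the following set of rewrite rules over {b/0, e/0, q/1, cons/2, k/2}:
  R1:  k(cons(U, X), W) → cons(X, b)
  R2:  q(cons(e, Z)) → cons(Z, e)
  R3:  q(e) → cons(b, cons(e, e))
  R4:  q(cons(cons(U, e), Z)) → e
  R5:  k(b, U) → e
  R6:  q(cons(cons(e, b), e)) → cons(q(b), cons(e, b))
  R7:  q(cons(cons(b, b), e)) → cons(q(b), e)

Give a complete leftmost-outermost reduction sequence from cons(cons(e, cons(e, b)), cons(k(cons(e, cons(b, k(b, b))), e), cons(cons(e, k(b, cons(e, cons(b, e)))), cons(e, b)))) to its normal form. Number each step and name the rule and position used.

1. cons(cons(e, cons(e, b)), cons(k(cons(e, cons(b, k(b, b))), e), cons(cons(e, k(b, cons(e, cons(b, e)))), cons(e, b))))  →  cons(cons(e, cons(e, b)), cons(cons(cons(b, k(b, b)), b), cons(cons(e, k(b, cons(e, cons(b, e)))), cons(e, b))))   [R1 at 2.1]
2. cons(cons(e, cons(e, b)), cons(cons(cons(b, k(b, b)), b), cons(cons(e, k(b, cons(e, cons(b, e)))), cons(e, b))))  →  cons(cons(e, cons(e, b)), cons(cons(cons(b, e), b), cons(cons(e, k(b, cons(e, cons(b, e)))), cons(e, b))))   [R5 at 2.1.1.2]
3. cons(cons(e, cons(e, b)), cons(cons(cons(b, e), b), cons(cons(e, k(b, cons(e, cons(b, e)))), cons(e, b))))  →  cons(cons(e, cons(e, b)), cons(cons(cons(b, e), b), cons(cons(e, e), cons(e, b))))   [R5 at 2.2.1.2]

cons(cons(e, cons(e, b)), cons(cons(cons(b, e), b), cons(cons(e, e), cons(e, b))))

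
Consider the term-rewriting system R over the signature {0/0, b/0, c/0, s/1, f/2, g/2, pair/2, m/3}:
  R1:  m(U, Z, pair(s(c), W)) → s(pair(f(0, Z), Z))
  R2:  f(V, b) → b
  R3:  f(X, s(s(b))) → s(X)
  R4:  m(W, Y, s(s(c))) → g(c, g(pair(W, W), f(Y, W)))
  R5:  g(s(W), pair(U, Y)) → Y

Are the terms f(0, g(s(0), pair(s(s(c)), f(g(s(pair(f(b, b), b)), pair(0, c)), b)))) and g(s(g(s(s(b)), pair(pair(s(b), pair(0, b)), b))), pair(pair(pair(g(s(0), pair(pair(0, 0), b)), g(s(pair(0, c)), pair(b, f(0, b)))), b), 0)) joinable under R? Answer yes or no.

no — NF(t₁) = b, NF(t₂) = 0

Reduce t₁ = f(0, g(s(0), pair(s(s(c)), f(g(s(pair(f(b, b), b)), pair(0, c)), b)))):
1. f(0, g(s(0), pair(s(s(c)), f(g(s(pair(f(b, b), b)), pair(0, c)), b))))  →  f(0, f(g(s(pair(f(b, b), b)), pair(0, c)), b))   [R5 at 2]
2. f(0, f(g(s(pair(f(b, b), b)), pair(0, c)), b))  →  f(0, b)   [R2 at 2]
3. f(0, b)  →  b   [R2 at ε]

Reduce t₂ = g(s(g(s(s(b)), pair(pair(s(b), pair(0, b)), b))), pair(pair(pair(g(s(0), pair(pair(0, 0), b)), g(s(pair(0, c)), pair(b, f(0, b)))), b), 0)):
1. g(s(g(s(s(b)), pair(pair(s(b), pair(0, b)), b))), pair(pair(pair(g(s(0), pair(pair(0, 0), b)), g(s(pair(0, c)), pair(b, f(0, b)))), b), 0))  →  0   [R5 at ε]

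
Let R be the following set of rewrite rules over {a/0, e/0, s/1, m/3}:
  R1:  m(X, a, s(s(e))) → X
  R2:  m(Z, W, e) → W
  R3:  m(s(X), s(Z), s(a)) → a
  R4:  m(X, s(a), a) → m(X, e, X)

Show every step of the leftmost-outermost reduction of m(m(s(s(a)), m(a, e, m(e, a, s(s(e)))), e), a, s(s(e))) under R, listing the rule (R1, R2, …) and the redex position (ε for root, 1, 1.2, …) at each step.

1. m(m(s(s(a)), m(a, e, m(e, a, s(s(e)))), e), a, s(s(e)))  →  m(s(s(a)), m(a, e, m(e, a, s(s(e)))), e)   [R1 at ε]
2. m(s(s(a)), m(a, e, m(e, a, s(s(e)))), e)  →  m(a, e, m(e, a, s(s(e))))   [R2 at ε]
3. m(a, e, m(e, a, s(s(e))))  →  m(a, e, e)   [R1 at 3]
4. m(a, e, e)  →  e   [R2 at ε]

e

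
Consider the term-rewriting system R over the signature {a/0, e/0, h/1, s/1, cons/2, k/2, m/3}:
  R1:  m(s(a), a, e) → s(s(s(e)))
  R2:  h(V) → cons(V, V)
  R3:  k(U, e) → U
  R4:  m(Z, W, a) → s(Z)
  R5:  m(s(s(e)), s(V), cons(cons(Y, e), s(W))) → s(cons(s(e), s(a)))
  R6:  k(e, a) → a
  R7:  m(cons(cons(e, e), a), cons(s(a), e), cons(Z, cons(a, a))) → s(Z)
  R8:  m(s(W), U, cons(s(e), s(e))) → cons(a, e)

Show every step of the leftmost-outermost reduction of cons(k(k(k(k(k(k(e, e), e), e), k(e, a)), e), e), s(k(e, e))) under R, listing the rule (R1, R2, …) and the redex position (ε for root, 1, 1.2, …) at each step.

1. cons(k(k(k(k(k(k(e, e), e), e), k(e, a)), e), e), s(k(e, e)))  →  cons(k(k(k(k(k(e, e), e), e), k(e, a)), e), s(k(e, e)))   [R3 at 1]
2. cons(k(k(k(k(k(e, e), e), e), k(e, a)), e), s(k(e, e)))  →  cons(k(k(k(k(e, e), e), e), k(e, a)), s(k(e, e)))   [R3 at 1]
3. cons(k(k(k(k(e, e), e), e), k(e, a)), s(k(e, e)))  →  cons(k(k(k(e, e), e), k(e, a)), s(k(e, e)))   [R3 at 1.1]
4. cons(k(k(k(e, e), e), k(e, a)), s(k(e, e)))  →  cons(k(k(e, e), k(e, a)), s(k(e, e)))   [R3 at 1.1]
5. cons(k(k(e, e), k(e, a)), s(k(e, e)))  →  cons(k(e, k(e, a)), s(k(e, e)))   [R3 at 1.1]
6. cons(k(e, k(e, a)), s(k(e, e)))  →  cons(k(e, a), s(k(e, e)))   [R6 at 1.2]
7. cons(k(e, a), s(k(e, e)))  →  cons(a, s(k(e, e)))   [R6 at 1]
8. cons(a, s(k(e, e)))  →  cons(a, s(e))   [R3 at 2.1]

cons(a, s(e))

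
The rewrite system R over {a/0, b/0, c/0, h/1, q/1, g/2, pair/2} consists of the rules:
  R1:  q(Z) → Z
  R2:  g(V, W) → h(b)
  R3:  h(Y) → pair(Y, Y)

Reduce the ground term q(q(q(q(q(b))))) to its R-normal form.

1. q(q(q(q(q(b)))))  →  q(q(q(q(b))))   [R1 at ε]
2. q(q(q(q(b))))  →  q(q(q(b)))   [R1 at ε]
3. q(q(q(b)))  →  q(q(b))   [R1 at ε]
4. q(q(b))  →  q(b)   [R1 at ε]
5. q(b)  →  b   [R1 at ε]

b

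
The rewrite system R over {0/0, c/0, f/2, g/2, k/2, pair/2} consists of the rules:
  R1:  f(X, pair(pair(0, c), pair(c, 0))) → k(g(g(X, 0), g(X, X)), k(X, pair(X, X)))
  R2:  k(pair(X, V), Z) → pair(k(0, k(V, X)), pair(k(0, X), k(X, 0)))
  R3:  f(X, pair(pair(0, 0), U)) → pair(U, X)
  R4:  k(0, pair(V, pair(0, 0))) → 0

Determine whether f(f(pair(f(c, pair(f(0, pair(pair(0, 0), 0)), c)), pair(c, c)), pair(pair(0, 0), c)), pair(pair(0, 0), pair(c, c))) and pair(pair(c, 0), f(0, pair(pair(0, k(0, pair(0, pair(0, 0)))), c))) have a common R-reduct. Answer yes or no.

no — NF(t₁) = pair(pair(c, c), pair(c, pair(pair(c, c), pair(c, c)))), NF(t₂) = pair(pair(c, 0), pair(c, 0))

Reduce t₁ = f(f(pair(f(c, pair(f(0, pair(pair(0, 0), 0)), c)), pair(c, c)), pair(pair(0, 0), c)), pair(pair(0, 0), pair(c, c))):
1. f(f(pair(f(c, pair(f(0, pair(pair(0, 0), 0)), c)), pair(c, c)), pair(pair(0, 0), c)), pair(pair(0, 0), pair(c, c)))  →  pair(pair(c, c), f(pair(f(c, pair(f(0, pair(pair(0, 0), 0)), c)), pair(c, c)), pair(pair(0, 0), c)))   [R3 at ε]
2. pair(pair(c, c), f(pair(f(c, pair(f(0, pair(pair(0, 0), 0)), c)), pair(c, c)), pair(pair(0, 0), c)))  →  pair(pair(c, c), pair(c, pair(f(c, pair(f(0, pair(pair(0, 0), 0)), c)), pair(c, c))))   [R3 at 2]
3. pair(pair(c, c), pair(c, pair(f(c, pair(f(0, pair(pair(0, 0), 0)), c)), pair(c, c))))  →  pair(pair(c, c), pair(c, pair(f(c, pair(pair(0, 0), c)), pair(c, c))))   [R3 at 2.2.1.2.1]
4. pair(pair(c, c), pair(c, pair(f(c, pair(pair(0, 0), c)), pair(c, c))))  →  pair(pair(c, c), pair(c, pair(pair(c, c), pair(c, c))))   [R3 at 2.2.1]

Reduce t₂ = pair(pair(c, 0), f(0, pair(pair(0, k(0, pair(0, pair(0, 0)))), c))):
1. pair(pair(c, 0), f(0, pair(pair(0, k(0, pair(0, pair(0, 0)))), c)))  →  pair(pair(c, 0), f(0, pair(pair(0, 0), c)))   [R4 at 2.2.1.2]
2. pair(pair(c, 0), f(0, pair(pair(0, 0), c)))  →  pair(pair(c, 0), pair(c, 0))   [R3 at 2]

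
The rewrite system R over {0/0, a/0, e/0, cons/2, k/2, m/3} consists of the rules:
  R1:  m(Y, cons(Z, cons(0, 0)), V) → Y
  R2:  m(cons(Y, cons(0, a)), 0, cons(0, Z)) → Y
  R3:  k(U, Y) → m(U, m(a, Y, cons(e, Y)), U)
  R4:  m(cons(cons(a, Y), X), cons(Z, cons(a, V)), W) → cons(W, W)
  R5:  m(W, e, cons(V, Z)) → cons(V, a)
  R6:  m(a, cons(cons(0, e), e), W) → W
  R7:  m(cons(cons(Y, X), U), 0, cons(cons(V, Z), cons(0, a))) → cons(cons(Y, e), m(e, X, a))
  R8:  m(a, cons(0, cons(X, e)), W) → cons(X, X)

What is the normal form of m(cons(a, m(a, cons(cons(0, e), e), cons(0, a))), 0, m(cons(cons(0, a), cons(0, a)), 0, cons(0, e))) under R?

1. m(cons(a, m(a, cons(cons(0, e), e), cons(0, a))), 0, m(cons(cons(0, a), cons(0, a)), 0, cons(0, e)))  →  m(cons(a, cons(0, a)), 0, m(cons(cons(0, a), cons(0, a)), 0, cons(0, e)))   [R6 at 1.2]
2. m(cons(a, cons(0, a)), 0, m(cons(cons(0, a), cons(0, a)), 0, cons(0, e)))  →  m(cons(a, cons(0, a)), 0, cons(0, a))   [R2 at 3]
3. m(cons(a, cons(0, a)), 0, cons(0, a))  →  a   [R2 at ε]

a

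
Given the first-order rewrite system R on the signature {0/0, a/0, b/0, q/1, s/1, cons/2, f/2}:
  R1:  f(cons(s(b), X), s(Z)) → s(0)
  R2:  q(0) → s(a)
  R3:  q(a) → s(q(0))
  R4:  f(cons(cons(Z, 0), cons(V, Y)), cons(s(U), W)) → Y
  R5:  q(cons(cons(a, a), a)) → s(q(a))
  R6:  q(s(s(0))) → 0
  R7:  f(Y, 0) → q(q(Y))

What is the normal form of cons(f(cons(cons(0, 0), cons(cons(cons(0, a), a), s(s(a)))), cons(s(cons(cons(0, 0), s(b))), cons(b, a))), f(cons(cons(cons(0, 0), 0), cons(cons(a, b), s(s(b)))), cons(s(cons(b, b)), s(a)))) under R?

cons(s(s(a)), s(s(b)))

1. cons(f(cons(cons(0, 0), cons(cons(cons(0, a), a), s(s(a)))), cons(s(cons(cons(0, 0), s(b))), cons(b, a))), f(cons(cons(cons(0, 0), 0), cons(cons(a, b), s(s(b)))), cons(s(cons(b, b)), s(a))))  →  cons(s(s(a)), f(cons(cons(cons(0, 0), 0), cons(cons(a, b), s(s(b)))), cons(s(cons(b, b)), s(a))))   [R4 at 1]
2. cons(s(s(a)), f(cons(cons(cons(0, 0), 0), cons(cons(a, b), s(s(b)))), cons(s(cons(b, b)), s(a))))  →  cons(s(s(a)), s(s(b)))   [R4 at 2]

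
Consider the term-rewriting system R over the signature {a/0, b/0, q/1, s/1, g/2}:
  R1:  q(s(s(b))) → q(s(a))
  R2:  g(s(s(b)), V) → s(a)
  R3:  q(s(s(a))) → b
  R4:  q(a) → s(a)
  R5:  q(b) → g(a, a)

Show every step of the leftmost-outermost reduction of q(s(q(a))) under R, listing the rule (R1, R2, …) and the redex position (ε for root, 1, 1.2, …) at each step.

1. q(s(q(a)))  →  q(s(s(a)))   [R4 at 1.1]
2. q(s(s(a)))  →  b   [R3 at ε]

b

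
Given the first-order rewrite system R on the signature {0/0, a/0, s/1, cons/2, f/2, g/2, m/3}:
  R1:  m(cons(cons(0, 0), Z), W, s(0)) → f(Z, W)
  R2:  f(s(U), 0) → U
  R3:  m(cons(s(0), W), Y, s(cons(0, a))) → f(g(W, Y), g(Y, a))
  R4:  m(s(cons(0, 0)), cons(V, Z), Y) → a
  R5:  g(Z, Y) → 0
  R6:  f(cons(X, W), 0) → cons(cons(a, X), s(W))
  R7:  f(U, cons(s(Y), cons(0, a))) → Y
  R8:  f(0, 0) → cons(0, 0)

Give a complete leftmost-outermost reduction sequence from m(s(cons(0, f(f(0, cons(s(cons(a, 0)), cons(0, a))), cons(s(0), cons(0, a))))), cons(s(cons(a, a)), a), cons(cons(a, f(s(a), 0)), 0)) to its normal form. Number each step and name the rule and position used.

a

1. m(s(cons(0, f(f(0, cons(s(cons(a, 0)), cons(0, a))), cons(s(0), cons(0, a))))), cons(s(cons(a, a)), a), cons(cons(a, f(s(a), 0)), 0))  →  m(s(cons(0, 0)), cons(s(cons(a, a)), a), cons(cons(a, f(s(a), 0)), 0))   [R7 at 1.1.2]
2. m(s(cons(0, 0)), cons(s(cons(a, a)), a), cons(cons(a, f(s(a), 0)), 0))  →  a   [R4 at ε]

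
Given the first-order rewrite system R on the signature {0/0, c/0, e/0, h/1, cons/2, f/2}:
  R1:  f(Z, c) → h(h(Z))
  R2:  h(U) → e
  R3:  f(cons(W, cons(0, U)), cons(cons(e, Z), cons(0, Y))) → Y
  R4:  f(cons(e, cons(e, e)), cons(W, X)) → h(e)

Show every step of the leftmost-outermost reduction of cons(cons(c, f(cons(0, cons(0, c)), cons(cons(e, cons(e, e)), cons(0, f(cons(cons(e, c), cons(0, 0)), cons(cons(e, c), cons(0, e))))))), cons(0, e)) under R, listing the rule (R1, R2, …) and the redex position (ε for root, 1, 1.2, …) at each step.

1. cons(cons(c, f(cons(0, cons(0, c)), cons(cons(e, cons(e, e)), cons(0, f(cons(cons(e, c), cons(0, 0)), cons(cons(e, c), cons(0, e))))))), cons(0, e))  →  cons(cons(c, f(cons(cons(e, c), cons(0, 0)), cons(cons(e, c), cons(0, e)))), cons(0, e))   [R3 at 1.2]
2. cons(cons(c, f(cons(cons(e, c), cons(0, 0)), cons(cons(e, c), cons(0, e)))), cons(0, e))  →  cons(cons(c, e), cons(0, e))   [R3 at 1.2]

cons(cons(c, e), cons(0, e))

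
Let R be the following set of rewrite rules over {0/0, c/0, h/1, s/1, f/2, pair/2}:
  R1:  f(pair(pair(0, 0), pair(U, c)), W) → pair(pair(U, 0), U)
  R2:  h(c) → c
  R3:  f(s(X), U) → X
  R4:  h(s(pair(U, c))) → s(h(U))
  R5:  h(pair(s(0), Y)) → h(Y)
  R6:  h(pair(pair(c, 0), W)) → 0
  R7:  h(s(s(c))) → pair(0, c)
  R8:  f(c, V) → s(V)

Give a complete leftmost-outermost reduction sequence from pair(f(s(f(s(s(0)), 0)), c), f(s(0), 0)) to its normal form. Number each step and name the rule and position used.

1. pair(f(s(f(s(s(0)), 0)), c), f(s(0), 0))  →  pair(f(s(s(0)), 0), f(s(0), 0))   [R3 at 1]
2. pair(f(s(s(0)), 0), f(s(0), 0))  →  pair(s(0), f(s(0), 0))   [R3 at 1]
3. pair(s(0), f(s(0), 0))  →  pair(s(0), 0)   [R3 at 2]

pair(s(0), 0)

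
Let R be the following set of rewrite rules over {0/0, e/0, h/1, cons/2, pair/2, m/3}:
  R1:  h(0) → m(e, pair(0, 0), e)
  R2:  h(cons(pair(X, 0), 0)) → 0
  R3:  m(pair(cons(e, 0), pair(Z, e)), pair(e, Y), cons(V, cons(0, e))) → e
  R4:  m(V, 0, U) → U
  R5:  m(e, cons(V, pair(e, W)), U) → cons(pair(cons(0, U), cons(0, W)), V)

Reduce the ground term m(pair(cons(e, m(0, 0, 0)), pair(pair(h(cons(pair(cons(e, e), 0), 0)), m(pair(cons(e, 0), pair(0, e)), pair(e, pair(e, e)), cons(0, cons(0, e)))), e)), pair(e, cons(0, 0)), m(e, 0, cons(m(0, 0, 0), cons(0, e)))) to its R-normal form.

1. m(pair(cons(e, m(0, 0, 0)), pair(pair(h(cons(pair(cons(e, e), 0), 0)), m(pair(cons(e, 0), pair(0, e)), pair(e, pair(e, e)), cons(0, cons(0, e)))), e)), pair(e, cons(0, 0)), m(e, 0, cons(m(0, 0, 0), cons(0, e))))  →  m(pair(cons(e, 0), pair(pair(h(cons(pair(cons(e, e), 0), 0)), m(pair(cons(e, 0), pair(0, e)), pair(e, pair(e, e)), cons(0, cons(0, e)))), e)), pair(e, cons(0, 0)), m(e, 0, cons(m(0, 0, 0), cons(0, e))))   [R4 at 1.1.2]
2. m(pair(cons(e, 0), pair(pair(h(cons(pair(cons(e, e), 0), 0)), m(pair(cons(e, 0), pair(0, e)), pair(e, pair(e, e)), cons(0, cons(0, e)))), e)), pair(e, cons(0, 0)), m(e, 0, cons(m(0, 0, 0), cons(0, e))))  →  m(pair(cons(e, 0), pair(pair(0, m(pair(cons(e, 0), pair(0, e)), pair(e, pair(e, e)), cons(0, cons(0, e)))), e)), pair(e, cons(0, 0)), m(e, 0, cons(m(0, 0, 0), cons(0, e))))   [R2 at 1.2.1.1]
3. m(pair(cons(e, 0), pair(pair(0, m(pair(cons(e, 0), pair(0, e)), pair(e, pair(e, e)), cons(0, cons(0, e)))), e)), pair(e, cons(0, 0)), m(e, 0, cons(m(0, 0, 0), cons(0, e))))  →  m(pair(cons(e, 0), pair(pair(0, e), e)), pair(e, cons(0, 0)), m(e, 0, cons(m(0, 0, 0), cons(0, e))))   [R3 at 1.2.1.2]
4. m(pair(cons(e, 0), pair(pair(0, e), e)), pair(e, cons(0, 0)), m(e, 0, cons(m(0, 0, 0), cons(0, e))))  →  m(pair(cons(e, 0), pair(pair(0, e), e)), pair(e, cons(0, 0)), cons(m(0, 0, 0), cons(0, e)))   [R4 at 3]
5. m(pair(cons(e, 0), pair(pair(0, e), e)), pair(e, cons(0, 0)), cons(m(0, 0, 0), cons(0, e)))  →  e   [R3 at ε]

e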